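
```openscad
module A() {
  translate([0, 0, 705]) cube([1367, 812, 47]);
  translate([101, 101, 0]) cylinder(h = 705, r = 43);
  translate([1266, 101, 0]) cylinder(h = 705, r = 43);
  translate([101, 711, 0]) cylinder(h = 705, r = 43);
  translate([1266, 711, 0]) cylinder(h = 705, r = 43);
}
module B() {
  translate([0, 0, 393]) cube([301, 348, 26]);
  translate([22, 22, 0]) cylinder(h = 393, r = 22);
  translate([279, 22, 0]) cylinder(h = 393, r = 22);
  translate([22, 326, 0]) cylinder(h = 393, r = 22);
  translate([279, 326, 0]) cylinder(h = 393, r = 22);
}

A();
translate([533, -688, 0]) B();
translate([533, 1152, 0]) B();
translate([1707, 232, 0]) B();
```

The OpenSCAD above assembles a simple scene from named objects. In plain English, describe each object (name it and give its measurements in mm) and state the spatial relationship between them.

A is a table with a 1367×812 mm rectangular top, 47 mm thick, top surface at z = 752 mm, supported by four round legs of 86 mm diameter, each leg's bounding box inset 58 mm from the nearest pair of top edges, running from the floor.

B is a four-legged stool. The seat is a 301×348×26 mm slab whose top surface is at z = 419 mm; four round legs, each 44 mm in diameter, run from the floor (z = 0) to the underside of the seat, each leg's axis is inset half a diameter from the nearest pair of seat edges (so the leg's bounding box is flush with the corner).

Three stools sit around the table at the −y, +y, +x sides.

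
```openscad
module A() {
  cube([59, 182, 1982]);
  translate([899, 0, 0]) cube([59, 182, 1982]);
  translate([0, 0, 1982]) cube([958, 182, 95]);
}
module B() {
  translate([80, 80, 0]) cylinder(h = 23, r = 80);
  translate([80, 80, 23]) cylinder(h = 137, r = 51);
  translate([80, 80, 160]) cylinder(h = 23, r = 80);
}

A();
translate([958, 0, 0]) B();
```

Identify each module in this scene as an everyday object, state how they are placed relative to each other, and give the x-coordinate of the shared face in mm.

The door frame's +x face and the spool's −x face are both at x = 958 mm.

A is a door frame. B is a spool. The spool is against the door frame's +x side, with their −y faces flush. The x-coordinate of the shared face is 958 mm.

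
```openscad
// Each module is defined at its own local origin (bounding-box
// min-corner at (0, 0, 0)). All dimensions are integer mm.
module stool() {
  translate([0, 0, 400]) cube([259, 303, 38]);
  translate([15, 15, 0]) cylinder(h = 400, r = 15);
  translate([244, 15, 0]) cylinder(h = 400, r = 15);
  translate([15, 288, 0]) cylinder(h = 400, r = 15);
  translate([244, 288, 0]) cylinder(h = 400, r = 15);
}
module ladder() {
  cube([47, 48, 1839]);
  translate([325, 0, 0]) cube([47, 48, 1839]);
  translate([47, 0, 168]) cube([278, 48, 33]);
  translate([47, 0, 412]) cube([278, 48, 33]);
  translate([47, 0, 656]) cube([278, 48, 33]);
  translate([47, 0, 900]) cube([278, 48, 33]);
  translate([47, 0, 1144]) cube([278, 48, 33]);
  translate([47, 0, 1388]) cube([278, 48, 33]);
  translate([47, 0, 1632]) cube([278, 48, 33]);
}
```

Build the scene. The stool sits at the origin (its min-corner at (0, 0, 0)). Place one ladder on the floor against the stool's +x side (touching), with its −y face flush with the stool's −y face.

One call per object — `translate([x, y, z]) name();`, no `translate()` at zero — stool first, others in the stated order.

stool();
translate([259, 0, 0]) ladder();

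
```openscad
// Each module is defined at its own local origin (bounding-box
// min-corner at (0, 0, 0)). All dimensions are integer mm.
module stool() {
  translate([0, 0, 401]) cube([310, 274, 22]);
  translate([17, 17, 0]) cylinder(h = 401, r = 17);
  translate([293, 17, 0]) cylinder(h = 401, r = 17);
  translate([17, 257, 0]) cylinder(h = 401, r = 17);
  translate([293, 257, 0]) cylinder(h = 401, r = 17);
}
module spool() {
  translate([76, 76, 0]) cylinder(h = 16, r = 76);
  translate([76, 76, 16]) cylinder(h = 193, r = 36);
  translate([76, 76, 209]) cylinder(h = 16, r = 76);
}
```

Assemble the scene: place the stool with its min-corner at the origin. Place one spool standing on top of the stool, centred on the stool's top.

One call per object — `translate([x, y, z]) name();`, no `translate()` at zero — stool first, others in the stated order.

stool();
translate([79, 61, 423]) spool();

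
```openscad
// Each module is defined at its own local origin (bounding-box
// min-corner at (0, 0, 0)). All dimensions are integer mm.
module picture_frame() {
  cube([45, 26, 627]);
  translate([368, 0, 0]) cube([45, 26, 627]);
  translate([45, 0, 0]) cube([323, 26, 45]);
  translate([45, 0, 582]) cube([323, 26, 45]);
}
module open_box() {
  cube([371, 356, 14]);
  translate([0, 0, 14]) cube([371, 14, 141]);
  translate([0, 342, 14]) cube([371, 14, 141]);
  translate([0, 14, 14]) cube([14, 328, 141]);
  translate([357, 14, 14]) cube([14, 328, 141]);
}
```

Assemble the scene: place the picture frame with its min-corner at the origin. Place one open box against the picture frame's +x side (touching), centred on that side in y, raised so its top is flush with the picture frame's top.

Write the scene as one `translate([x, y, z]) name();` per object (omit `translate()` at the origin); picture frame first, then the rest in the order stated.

picture_frame();
translate([413, -165, 472]) open_box();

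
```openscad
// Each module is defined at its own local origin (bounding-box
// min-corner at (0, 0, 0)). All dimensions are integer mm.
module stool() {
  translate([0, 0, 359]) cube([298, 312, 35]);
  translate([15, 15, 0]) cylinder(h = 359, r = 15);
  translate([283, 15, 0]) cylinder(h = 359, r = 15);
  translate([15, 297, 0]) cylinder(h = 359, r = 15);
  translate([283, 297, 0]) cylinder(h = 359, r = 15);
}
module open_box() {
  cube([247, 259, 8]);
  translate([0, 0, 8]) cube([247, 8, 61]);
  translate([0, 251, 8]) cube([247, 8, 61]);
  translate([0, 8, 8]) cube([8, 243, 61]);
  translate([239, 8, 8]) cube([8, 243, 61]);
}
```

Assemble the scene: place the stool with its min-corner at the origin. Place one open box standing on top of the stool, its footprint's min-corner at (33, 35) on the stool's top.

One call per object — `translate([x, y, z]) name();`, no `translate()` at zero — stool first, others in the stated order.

stool();
translate([33, 35, 394]) open_box();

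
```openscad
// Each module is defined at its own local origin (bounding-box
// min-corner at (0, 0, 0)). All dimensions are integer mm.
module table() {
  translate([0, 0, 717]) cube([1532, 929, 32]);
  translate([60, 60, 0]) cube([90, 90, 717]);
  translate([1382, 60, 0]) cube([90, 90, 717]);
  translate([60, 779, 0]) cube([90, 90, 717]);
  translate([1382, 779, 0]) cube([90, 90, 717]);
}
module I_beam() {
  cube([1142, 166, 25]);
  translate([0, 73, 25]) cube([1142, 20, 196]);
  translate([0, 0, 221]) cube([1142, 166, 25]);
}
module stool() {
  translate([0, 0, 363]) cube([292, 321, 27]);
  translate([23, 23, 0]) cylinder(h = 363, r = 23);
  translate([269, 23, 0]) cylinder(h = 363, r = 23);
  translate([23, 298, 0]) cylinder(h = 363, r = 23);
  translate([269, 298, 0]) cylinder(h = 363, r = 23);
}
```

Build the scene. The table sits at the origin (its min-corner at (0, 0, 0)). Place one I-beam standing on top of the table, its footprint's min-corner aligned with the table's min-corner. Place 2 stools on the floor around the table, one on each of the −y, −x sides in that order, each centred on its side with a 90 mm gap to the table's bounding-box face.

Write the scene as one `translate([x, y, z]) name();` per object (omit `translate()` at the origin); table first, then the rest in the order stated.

table();
translate([0, 0, 749]) I_beam();
translate([620, -411, 0]) stool();
translate([-382, 304, 0]) stool();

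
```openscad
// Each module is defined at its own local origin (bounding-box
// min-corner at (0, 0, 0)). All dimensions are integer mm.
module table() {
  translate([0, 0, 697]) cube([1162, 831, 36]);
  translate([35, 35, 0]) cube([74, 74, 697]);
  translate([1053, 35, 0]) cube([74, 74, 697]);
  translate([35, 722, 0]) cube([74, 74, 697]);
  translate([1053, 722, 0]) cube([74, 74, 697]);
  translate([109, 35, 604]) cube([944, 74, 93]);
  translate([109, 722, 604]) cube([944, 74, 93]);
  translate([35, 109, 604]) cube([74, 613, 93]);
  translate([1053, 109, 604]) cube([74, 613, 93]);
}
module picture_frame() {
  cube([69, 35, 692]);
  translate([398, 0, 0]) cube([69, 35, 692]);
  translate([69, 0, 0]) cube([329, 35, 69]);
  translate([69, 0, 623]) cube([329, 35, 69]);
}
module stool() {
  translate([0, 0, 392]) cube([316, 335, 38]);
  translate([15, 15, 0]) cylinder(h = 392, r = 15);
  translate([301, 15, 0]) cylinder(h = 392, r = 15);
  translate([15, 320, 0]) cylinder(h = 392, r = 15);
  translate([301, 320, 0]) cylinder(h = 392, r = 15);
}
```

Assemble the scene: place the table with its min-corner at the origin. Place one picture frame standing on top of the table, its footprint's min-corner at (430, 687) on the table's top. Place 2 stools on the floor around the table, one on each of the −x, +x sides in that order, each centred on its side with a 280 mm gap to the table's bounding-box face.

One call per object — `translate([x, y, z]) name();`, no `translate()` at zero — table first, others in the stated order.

table();
translate([430, 687, 733]) picture_frame();
translate([-596, 248, 0]) stool();
translate([1442, 248, 0]) stool();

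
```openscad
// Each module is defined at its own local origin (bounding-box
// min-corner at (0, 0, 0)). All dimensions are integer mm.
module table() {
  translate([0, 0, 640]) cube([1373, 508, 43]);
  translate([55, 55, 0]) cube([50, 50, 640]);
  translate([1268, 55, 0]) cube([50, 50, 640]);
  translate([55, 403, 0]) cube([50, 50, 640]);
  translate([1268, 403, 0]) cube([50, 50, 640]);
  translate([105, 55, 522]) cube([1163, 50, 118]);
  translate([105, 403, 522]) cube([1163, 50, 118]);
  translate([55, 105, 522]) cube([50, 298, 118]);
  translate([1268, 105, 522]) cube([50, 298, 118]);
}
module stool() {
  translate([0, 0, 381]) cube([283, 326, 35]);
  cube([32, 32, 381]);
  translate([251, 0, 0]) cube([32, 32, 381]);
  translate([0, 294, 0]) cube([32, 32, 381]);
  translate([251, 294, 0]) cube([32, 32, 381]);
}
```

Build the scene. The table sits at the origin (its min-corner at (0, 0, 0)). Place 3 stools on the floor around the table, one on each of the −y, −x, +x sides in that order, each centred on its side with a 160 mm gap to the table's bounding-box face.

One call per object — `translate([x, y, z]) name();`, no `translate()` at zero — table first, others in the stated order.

table();
translate([545, -486, 0]) stool();
translate([-443, 91, 0]) stool();
translate([1533, 91, 0]) stool();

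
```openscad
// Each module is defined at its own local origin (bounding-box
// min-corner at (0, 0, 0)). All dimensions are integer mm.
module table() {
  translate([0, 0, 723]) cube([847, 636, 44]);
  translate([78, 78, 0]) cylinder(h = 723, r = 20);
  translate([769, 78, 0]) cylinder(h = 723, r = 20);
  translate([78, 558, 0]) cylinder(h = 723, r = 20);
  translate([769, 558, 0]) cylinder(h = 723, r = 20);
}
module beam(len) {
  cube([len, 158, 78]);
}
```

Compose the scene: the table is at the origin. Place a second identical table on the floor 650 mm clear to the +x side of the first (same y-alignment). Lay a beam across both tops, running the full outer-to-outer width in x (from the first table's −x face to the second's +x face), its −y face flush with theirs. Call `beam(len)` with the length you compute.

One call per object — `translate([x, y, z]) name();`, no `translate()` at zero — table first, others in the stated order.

table();
translate([1497, 0, 0]) table();
translate([0, 0, 767]) beam(2344);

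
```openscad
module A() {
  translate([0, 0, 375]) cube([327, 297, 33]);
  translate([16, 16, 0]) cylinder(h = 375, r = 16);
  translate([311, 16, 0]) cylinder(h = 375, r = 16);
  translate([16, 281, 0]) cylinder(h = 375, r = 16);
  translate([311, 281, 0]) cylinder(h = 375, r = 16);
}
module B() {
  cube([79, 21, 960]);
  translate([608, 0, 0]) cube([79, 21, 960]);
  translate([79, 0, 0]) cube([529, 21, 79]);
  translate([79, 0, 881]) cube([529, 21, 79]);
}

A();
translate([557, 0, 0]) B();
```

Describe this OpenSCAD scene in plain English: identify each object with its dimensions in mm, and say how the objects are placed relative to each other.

A is a four-legged stool. The seat is a 327×297×33 mm slab whose top surface is at z = 408 mm; four round legs, each 32 mm in diameter, run from the floor (z = 0) to the underside of the seat, each leg's axis is inset half a diameter from the nearest pair of seat edges (so the leg's bounding box is flush with the corner).

B is a rectangular picture frame lying in the x–z plane (depth along y). The opening is 529 mm wide (x) by 802 mm tall (z), surrounded by a border 79 mm wide on all four sides. The frame is 21 mm deep and is made of two full-height vertical stiles with two horizontal rails fitted between them.

The picture frame is on the floor beside the stool on its +x side.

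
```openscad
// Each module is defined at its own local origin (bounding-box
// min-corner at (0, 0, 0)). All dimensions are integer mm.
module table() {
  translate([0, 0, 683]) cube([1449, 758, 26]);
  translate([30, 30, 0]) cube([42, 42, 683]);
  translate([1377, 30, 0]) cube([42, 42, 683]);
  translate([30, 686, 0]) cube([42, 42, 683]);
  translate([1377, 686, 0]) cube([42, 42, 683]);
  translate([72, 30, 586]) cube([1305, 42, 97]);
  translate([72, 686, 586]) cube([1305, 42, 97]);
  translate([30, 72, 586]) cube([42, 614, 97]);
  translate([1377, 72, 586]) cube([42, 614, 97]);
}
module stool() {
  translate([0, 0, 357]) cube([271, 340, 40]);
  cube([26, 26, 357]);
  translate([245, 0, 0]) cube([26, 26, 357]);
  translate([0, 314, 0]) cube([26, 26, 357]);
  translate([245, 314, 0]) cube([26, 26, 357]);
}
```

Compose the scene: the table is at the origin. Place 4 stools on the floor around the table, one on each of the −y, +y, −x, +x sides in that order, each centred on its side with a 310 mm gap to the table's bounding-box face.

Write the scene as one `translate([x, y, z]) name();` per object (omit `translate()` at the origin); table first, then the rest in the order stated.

table();
translate([589, -650, 0]) stool();
translate([589, 1068, 0]) stool();
translate([-581, 209, 0]) stool();
translate([1759, 209, 0]) stool();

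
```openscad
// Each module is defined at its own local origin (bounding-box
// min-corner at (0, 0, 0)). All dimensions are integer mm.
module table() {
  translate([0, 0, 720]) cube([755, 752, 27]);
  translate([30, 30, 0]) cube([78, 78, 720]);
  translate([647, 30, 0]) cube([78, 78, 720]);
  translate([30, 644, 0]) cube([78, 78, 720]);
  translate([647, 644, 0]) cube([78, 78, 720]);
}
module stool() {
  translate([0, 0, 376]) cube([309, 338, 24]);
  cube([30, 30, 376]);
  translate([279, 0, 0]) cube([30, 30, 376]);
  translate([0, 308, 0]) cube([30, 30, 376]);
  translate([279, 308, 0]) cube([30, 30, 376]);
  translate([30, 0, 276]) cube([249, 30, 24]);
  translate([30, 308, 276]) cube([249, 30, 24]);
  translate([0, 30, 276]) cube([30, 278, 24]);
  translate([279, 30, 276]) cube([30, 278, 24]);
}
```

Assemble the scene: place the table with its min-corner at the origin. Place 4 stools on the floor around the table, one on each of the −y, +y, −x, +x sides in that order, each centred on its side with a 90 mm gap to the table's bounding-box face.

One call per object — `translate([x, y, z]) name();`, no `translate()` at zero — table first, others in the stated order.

table();
translate([223, -428, 0]) stool();
translate([223, 842, 0]) stool();
translate([-399, 207, 0]) stool();
translate([845, 207, 0]) stool();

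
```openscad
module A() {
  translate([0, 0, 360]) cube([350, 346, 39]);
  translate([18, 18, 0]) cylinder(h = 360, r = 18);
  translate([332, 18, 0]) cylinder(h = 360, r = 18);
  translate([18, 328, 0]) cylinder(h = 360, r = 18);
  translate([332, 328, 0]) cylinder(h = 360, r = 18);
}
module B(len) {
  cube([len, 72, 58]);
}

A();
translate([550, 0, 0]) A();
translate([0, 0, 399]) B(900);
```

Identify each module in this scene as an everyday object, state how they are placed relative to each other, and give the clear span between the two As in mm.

A is a stool. B is a beam. A beam spans the tops of two stools. The clear span between the two stools is 200 mm.

Second stool starts at x = 550; first ends at x = 350; clear span = 550 − 350 = 200 mm.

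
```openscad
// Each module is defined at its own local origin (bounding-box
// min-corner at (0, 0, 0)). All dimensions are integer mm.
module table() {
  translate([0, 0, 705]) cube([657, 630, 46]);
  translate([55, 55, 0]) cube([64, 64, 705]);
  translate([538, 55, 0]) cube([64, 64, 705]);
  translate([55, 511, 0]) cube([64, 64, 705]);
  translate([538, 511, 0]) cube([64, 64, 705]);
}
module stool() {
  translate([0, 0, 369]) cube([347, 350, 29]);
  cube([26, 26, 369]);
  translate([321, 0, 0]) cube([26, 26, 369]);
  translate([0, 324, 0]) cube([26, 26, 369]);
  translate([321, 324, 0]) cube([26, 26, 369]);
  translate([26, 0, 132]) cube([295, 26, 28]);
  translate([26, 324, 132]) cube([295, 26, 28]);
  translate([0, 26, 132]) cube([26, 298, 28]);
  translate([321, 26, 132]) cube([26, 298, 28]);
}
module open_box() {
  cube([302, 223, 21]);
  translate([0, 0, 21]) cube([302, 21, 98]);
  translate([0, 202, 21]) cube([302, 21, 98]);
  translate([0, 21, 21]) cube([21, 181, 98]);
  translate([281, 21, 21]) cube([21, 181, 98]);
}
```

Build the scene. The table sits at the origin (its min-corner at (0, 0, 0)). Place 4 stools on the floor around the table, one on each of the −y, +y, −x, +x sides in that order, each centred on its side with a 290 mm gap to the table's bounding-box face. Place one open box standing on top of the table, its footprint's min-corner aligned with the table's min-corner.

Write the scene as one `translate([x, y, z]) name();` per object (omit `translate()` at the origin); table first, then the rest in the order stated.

table();
translate([155, -640, 0]) stool();
translate([155, 920, 0]) stool();
translate([-637, 140, 0]) stool();
translate([947, 140, 0]) stool();
translate([0, 0, 751]) open_box();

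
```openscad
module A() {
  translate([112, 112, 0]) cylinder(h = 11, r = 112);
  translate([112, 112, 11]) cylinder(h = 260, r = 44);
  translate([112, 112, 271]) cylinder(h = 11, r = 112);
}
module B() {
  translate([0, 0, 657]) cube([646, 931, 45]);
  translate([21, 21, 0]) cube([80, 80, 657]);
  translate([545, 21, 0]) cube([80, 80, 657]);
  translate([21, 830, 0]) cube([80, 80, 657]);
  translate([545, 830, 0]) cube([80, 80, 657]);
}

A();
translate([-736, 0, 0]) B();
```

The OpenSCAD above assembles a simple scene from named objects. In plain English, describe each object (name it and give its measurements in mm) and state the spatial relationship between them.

A is a spool: two coaxial disc flanges of radius 112 mm and thickness 11 mm, joined by a core cylinder of radius 44 mm and height 260 mm. The lower flange rests on z = 0 and the three cylinders share a vertical axis.

B is a table: top 646 mm (x) × 931 mm (y), 45 mm thick, upper face at z = 702 mm, on four 80×80 mm square legs, each inset 21 mm from the nearest pair of top edges, running from z = 0 to the bottom of the top.

The table is on the floor beside the spool on its −x side.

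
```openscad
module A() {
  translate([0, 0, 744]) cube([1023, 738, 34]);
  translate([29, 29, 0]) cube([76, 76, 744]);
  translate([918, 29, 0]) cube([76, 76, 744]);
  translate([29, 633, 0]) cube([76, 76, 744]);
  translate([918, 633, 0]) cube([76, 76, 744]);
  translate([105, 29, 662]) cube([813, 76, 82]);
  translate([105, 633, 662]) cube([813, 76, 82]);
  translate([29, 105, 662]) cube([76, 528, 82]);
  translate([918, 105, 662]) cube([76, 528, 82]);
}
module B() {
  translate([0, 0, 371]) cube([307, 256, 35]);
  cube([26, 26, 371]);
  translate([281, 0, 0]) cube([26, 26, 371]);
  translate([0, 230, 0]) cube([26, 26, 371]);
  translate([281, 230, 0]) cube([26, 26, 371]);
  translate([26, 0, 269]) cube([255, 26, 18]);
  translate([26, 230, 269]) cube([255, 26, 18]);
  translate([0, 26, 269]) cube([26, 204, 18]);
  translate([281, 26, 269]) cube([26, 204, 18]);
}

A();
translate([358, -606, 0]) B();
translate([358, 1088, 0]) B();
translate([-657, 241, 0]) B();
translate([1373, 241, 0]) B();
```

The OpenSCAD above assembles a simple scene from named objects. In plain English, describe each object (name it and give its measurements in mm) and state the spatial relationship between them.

A is a table with a 1023×738 mm rectangular top, 34 mm thick, top surface at z = 778 mm, supported by four 76×76 mm square legs, each inset 29 mm from the nearest pair of top edges, running from the floor. Four apron rails, 76 mm thick and 82 mm tall, run between adjacent legs with their top edges flush with the underside of the top and their outer faces flush with the legs' outer faces.

B is a four-legged stool. The seat is 307×256 mm, 35 mm thick, top at z = 406 mm. It stands on four square legs, each 26×26 mm in cross-section, from z = 0 to the seat underside, each flush with a corner of the seat. Four stretchers, 26 mm wide and 18 mm tall, connect adjacent legs with their undersides at z = 269 mm, each running between the inner faces of the legs it joins and aligned with the legs' outer faces on the other axis.

Four stools sit around the table at the −y, +y, −x, +x sides.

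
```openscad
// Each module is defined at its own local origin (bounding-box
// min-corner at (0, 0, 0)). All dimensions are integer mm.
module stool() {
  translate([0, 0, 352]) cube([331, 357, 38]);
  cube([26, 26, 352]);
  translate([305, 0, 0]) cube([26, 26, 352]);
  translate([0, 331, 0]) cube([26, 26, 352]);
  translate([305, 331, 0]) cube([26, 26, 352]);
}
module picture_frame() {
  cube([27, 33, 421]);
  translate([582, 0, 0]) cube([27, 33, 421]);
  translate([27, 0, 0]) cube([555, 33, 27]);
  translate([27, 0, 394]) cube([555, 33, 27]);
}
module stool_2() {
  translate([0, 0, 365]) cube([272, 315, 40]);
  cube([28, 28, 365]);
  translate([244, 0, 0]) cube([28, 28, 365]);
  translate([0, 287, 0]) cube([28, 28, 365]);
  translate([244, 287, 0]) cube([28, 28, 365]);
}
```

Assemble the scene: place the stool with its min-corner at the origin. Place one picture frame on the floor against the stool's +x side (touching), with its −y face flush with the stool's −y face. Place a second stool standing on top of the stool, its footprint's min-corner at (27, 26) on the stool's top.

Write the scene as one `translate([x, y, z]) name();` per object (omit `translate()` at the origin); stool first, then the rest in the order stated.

stool();
translate([331, 0, 0]) picture_frame();
translate([27, 26, 390]) stool_2();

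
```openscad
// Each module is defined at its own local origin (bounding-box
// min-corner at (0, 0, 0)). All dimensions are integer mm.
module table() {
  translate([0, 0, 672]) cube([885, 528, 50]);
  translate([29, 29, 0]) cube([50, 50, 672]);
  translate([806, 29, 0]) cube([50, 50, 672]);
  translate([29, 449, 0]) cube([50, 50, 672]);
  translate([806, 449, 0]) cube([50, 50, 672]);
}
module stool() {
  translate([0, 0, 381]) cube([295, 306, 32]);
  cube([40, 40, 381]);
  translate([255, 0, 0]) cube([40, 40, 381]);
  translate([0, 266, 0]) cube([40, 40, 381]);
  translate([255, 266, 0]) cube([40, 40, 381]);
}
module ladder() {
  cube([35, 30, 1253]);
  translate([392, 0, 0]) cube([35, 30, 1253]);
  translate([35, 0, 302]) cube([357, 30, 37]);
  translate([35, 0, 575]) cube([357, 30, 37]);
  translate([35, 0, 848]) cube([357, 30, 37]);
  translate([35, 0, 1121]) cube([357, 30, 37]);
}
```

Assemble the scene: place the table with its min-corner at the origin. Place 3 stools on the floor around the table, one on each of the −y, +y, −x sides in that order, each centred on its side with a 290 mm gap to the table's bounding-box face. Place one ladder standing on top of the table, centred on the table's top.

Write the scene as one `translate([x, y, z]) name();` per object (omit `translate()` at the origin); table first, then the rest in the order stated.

table();
translate([295, -596, 0]) stool();
translate([295, 818, 0]) stool();
translate([-585, 111, 0]) stool();
translate([229, 249, 722]) ladder();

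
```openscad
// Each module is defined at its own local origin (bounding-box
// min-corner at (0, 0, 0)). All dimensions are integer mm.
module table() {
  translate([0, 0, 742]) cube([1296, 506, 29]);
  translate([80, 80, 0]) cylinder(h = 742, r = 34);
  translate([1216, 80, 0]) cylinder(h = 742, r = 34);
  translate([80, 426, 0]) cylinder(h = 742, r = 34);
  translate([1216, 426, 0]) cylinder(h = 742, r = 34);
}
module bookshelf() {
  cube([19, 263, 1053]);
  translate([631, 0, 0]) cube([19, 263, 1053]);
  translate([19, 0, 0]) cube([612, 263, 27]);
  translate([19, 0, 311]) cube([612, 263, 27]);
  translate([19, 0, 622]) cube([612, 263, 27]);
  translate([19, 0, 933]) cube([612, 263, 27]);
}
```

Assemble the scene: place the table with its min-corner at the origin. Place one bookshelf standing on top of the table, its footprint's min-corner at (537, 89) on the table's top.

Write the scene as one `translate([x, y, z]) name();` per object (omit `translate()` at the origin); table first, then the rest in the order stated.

table();
translate([537, 89, 771]) bookshelf();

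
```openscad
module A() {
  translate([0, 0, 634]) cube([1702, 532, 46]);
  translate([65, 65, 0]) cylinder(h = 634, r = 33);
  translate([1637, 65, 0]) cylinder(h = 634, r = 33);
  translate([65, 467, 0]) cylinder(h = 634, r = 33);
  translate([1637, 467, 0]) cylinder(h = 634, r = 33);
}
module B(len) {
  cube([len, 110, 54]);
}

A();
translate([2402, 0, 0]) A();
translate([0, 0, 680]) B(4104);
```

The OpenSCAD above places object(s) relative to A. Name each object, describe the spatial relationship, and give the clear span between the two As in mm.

Second table starts at x = 2402; first ends at x = 1702; clear span = 2402 − 1702 = 700 mm.

A is a table. B is a beam. A beam spans the tops of two tables. The clear span between the two tables is 700 mm.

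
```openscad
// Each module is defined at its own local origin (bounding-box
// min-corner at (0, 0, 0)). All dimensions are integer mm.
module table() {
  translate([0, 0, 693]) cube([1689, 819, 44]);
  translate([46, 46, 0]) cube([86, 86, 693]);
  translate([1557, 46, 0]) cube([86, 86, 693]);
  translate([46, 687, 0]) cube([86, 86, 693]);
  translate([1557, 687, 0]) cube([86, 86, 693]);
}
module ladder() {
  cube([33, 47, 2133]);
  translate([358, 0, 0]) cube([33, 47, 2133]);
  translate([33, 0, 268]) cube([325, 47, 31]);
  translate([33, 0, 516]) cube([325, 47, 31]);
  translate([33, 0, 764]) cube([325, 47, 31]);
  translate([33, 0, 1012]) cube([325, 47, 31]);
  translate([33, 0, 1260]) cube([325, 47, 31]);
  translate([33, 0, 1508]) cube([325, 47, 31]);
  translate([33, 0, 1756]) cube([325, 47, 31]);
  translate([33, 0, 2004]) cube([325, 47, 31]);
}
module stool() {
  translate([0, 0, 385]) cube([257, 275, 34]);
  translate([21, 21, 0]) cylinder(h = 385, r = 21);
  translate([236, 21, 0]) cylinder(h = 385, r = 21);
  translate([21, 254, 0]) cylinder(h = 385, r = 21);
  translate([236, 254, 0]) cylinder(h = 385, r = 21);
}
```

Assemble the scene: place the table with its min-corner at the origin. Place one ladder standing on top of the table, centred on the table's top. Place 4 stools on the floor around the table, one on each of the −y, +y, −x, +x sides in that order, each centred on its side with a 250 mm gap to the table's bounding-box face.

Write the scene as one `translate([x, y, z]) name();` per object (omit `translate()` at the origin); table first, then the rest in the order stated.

table();
translate([649, 386, 737]) ladder();
translate([716, -525, 0]) stool();
translate([716, 1069, 0]) stool();
translate([-507, 272, 0]) stool();
translate([1939, 272, 0]) stool();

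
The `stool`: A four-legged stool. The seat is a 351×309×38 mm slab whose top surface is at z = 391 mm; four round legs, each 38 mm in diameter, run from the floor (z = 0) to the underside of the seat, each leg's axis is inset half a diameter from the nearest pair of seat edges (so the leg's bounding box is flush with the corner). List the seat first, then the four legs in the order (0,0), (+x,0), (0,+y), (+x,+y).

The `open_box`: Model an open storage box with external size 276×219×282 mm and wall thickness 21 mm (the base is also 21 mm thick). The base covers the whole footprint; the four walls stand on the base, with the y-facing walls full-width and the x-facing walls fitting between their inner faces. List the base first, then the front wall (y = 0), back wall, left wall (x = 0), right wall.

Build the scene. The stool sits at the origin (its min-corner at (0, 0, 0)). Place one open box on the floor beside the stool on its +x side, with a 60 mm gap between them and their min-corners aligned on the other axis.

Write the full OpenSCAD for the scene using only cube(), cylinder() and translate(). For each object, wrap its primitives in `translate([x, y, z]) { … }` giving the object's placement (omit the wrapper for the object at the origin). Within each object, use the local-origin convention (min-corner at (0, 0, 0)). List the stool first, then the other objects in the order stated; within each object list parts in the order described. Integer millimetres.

translate([0, 0, 353]) cube([351, 309, 38]);
translate([19, 19, 0]) cylinder(h = 353, r = 19);
translate([332, 19, 0]) cylinder(h = 353, r = 19);
translate([19, 290, 0]) cylinder(h = 353, r = 19);
translate([332, 290, 0]) cylinder(h = 353, r = 19);
translate([411, 0, 0]) {
  cube([276, 219, 21]);
  translate([0, 0, 21]) cube([276, 21, 261]);
  translate([0, 198, 21]) cube([276, 21, 261]);
  translate([0, 21, 21]) cube([21, 177, 261]);
  translate([255, 21, 21]) cube([21, 177, 261]);
}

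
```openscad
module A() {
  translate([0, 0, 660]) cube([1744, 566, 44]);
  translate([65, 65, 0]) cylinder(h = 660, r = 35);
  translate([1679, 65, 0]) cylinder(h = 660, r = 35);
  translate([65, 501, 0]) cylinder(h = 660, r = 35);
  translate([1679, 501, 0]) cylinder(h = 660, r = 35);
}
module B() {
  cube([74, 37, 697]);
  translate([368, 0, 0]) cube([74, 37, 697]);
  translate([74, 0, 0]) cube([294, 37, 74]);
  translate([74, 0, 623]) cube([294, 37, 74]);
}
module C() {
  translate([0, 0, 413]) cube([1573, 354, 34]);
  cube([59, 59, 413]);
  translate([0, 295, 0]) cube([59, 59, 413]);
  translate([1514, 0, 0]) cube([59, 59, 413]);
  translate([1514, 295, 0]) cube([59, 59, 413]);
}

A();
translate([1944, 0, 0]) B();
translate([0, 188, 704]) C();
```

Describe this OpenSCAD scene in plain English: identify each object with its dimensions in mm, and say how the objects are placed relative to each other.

A is a table with a 1744×566 mm rectangular top, 44 mm thick, top surface at z = 704 mm, supported by four round legs of 70 mm diameter, each leg's bounding box inset 30 mm from the nearest pair of top edges, running from the floor.

B is a rectangular picture frame lying in the x–z plane (depth along y). The opening is 294 mm wide (x) by 549 mm tall (z), surrounded by a border 74 mm wide on all four sides. The frame is 37 mm deep and is made of two full-height vertical stiles with two horizontal rails fitted between them.

C is a bench: a 1573×354 mm seat slab, 34 mm thick, top at z = 447 mm, on four 59×59 mm square legs flush with the seat corners and standing on z = 0.

The picture frame is on the floor beside the table on its +x side. The bench is on top of the table.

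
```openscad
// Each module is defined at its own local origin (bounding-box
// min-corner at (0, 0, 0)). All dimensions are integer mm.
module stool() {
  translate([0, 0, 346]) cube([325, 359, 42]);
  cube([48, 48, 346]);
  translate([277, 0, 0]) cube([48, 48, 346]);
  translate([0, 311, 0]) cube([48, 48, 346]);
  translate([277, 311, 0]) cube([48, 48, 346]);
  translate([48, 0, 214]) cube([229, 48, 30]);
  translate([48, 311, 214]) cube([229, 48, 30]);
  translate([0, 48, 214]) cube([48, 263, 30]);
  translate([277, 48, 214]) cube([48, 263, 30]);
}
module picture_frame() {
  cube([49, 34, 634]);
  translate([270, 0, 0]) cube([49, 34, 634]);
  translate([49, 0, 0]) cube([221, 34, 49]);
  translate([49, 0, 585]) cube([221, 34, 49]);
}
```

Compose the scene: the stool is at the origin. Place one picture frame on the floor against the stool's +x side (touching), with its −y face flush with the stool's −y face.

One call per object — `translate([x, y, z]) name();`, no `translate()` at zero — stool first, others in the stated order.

stool();
translate([325, 0, 0]) picture_frame();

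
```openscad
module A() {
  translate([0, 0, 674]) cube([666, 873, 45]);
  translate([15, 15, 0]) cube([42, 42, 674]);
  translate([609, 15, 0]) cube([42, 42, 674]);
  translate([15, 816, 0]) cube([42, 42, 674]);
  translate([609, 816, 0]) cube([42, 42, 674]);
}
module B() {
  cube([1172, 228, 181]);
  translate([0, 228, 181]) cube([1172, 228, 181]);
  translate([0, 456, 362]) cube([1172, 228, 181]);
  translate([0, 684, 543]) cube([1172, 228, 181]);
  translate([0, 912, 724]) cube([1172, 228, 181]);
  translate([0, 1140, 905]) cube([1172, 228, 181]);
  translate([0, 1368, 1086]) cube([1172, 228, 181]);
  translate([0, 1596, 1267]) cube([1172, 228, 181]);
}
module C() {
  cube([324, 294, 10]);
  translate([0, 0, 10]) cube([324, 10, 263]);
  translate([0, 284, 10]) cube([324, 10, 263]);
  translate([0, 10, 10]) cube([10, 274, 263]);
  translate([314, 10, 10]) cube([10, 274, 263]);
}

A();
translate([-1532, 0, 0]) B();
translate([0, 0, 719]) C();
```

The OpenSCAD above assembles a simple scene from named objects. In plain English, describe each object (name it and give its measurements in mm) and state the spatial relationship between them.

A is a rectangular dining table. The top is 666×873×45 mm with its upper surface at z = 719 mm. It stands on four 42×42 mm square legs, each inset 15 mm from the nearest pair of top edges, running from the floor to the underside of the top.

B is a straight staircase of 8 solid steps. Each step is 1172 mm wide (x), 228 mm deep (y, the going) and 181 mm tall (the rise). The first step rests on the floor; each subsequent step sits one going further in +y and one rise higher in +z, directly behind and above the previous step with no overlap.

C is an open-topped rectangular box: outside dimensions 324×294×273 mm, with a uniform wall and base thickness of 10 mm. The base is a full 324×294 slab on the floor; four walls sit on top of the base. The front and back walls (the −y and +y sides) span the full width; the two side walls fit between them.

The staircase is on the floor beside the table on its −x side. The open box is on top of the table.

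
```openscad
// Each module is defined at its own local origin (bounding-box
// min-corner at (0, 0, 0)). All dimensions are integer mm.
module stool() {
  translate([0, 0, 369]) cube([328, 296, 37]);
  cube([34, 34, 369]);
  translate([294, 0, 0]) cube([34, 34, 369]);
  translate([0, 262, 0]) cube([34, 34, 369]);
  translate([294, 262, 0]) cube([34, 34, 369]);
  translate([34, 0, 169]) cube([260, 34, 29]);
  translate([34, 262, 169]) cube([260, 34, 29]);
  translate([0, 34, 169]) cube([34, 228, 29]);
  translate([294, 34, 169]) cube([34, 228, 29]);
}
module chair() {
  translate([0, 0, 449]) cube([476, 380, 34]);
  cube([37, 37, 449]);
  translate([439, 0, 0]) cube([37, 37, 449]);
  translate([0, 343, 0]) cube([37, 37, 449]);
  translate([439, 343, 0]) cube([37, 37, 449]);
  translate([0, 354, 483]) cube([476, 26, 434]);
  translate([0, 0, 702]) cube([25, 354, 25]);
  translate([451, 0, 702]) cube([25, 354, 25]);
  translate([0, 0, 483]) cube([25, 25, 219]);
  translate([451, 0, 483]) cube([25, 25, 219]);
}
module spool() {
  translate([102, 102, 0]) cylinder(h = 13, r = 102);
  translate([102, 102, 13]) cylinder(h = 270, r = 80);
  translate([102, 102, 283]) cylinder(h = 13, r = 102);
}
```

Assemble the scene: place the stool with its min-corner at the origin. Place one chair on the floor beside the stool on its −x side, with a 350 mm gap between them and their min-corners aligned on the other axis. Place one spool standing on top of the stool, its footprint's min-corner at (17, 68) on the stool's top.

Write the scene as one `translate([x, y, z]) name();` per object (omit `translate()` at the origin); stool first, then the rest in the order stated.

stool();
translate([-826, 0, 0]) chair();
translate([17, 68, 406]) spool();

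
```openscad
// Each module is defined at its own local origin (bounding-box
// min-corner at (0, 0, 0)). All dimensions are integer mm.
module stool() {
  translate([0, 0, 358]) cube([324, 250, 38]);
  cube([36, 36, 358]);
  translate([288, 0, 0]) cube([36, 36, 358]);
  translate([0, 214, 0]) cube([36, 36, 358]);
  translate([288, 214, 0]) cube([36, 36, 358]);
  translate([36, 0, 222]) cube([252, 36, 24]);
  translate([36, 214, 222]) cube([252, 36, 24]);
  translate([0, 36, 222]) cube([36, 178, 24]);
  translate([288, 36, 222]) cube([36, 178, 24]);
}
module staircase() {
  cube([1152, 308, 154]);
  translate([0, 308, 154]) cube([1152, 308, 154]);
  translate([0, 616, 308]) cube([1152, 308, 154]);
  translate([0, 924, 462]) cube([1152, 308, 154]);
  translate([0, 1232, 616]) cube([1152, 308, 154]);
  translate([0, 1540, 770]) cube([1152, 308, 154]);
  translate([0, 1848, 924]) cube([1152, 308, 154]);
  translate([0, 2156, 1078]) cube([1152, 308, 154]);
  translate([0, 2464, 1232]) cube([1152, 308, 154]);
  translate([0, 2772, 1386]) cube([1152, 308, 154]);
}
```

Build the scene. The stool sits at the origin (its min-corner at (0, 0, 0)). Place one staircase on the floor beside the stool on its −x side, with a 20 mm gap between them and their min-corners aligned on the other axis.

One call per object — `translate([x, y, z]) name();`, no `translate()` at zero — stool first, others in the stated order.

stool();
translate([-1172, 0, 0]) staircase();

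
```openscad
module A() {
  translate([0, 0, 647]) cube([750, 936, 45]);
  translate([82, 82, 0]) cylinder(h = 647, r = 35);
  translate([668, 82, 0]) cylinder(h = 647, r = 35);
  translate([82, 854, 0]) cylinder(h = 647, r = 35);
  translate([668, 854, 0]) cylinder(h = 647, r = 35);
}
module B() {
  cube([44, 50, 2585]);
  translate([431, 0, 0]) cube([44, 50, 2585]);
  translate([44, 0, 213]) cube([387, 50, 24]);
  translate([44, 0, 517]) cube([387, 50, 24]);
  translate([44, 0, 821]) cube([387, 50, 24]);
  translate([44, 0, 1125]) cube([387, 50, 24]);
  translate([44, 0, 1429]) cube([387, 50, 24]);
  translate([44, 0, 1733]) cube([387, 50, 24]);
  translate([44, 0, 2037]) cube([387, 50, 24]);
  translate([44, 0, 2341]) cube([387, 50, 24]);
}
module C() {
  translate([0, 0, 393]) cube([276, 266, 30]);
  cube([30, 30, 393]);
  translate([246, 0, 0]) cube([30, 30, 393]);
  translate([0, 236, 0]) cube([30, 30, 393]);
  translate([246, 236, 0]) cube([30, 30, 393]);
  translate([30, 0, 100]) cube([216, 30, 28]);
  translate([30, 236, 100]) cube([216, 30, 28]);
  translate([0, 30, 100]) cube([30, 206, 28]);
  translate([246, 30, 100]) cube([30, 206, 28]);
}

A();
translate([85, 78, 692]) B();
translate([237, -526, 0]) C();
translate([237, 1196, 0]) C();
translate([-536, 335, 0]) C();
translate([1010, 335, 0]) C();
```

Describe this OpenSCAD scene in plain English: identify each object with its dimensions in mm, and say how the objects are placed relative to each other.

A is a rectangular dining table. The top is 750×936×45 mm with its upper surface at z = 692 mm. It stands on four round legs of 70 mm diameter, each leg's bounding box inset 47 mm from the nearest pair of top edges, running from the floor to the underside of the top.

B is a wooden ladder with two side rails of 44×50 mm section and 2585 mm height, set 475 mm apart overall. Between them run 8 rectangular rungs (50 mm deep, 24 mm thick), front faces flush with the rails' −y face. The bottom of the first rung is 213 mm above the floor and each subsequent rung is 304 mm higher than the one below.

C is a simple wooden stool: a rectangular seat 276 mm (x) by 266 mm (y), 30 mm thick, top face at z = 423 mm, on four square legs, each 30×30 mm in cross-section. The legs rest on z = 0, each flush with a corner of the seat. Four stretchers, 30 mm wide and 28 mm tall, connect adjacent legs with their undersides at z = 100 mm, each running between the inner faces of the legs it joins and aligned with the legs' outer faces on the other axis.

The ladder is on top of the table. Four stools sit around the table at the −y, +y, −x, +x sides.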